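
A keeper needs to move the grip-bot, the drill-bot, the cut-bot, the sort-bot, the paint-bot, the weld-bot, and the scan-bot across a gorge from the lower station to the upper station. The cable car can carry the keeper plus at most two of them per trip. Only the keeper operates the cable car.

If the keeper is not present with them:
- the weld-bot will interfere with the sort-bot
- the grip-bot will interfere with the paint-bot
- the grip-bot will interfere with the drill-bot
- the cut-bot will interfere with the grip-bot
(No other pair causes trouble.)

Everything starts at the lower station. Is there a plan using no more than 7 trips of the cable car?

Yes — this plan uses 7 crossings (≤ 7):
1. Keeper goes to the upper station with the grip-bot and the sort-bot.
2. Keeper goes back to the lower station alone.
3. Keeper goes to the upper station with the cut-bot and the drill-bot.
4. Keeper goes back to the lower station with the grip-bot.
5. Keeper goes to the upper station with the paint-bot and the scan-bot.
6. Keeper goes back to the lower station alone.
7. Keeper goes to the upper station with the grip-bot and the weld-bot.

Yes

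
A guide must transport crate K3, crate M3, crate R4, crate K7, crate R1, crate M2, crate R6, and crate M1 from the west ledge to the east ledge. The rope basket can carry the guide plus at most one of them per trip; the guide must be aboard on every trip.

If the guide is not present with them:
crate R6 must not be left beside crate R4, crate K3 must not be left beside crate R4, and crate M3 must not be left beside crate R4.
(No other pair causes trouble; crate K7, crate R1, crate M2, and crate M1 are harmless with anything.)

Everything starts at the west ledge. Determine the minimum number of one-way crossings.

impossible

Following every safe sequence of crossings from the start, the most of the 8 that can be at the east ledge as the rope basket arrives there on crossings 1, 3, 5, 7, 9, 11 is 1, 2, 3, 4, 5, 6 respectively; the best ever achieved is 6 of 8.
From crossing 13 on, no configuration arises that was not already reachable earlier: only 144 distinct safe configurations (who is on which side, and where the rope basket is) can ever be reached, none of them has everyone across, and every continuation just revisits them. So no valid plan exists.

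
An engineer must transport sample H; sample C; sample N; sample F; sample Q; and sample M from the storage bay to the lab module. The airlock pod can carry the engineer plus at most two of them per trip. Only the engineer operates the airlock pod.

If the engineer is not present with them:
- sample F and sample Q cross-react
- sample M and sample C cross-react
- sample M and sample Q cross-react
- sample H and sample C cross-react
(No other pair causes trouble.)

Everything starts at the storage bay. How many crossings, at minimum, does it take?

Counting alone: the engineer can take at most 2 across per trip to the lab module, so moving all 6 needs at least 3 loaded trips out, with a return between consecutive ones — at least 5 crossings.
The safety rule pushes this higher. Following every safe sequence of crossings, the most of the 6 that can be at the lab module as the airlock pod arrives there on crossing 5 is 5 — never all 6.
So no plan with fewer than 7 crossings exists, and this one achieves 7:
1. Engineer goes to the lab module with sample C and sample Q.  [the storage bay: sample F, sample H, sample M, sample N | the lab module: sample C, sample Q]
2. Engineer goes back to the storage bay alone.  [the storage bay: sample F, sample H, sample M, sample N | the lab module: sample C, sample Q]
3. Engineer goes to the lab module with sample H and sample N.  [the storage bay: sample F, sample M | the lab module: sample C, sample H, sample N, sample Q]
4. Engineer goes back to the storage bay with sample C.  [the storage bay: sample C, sample F, sample M | the lab module: sample H, sample N, sample Q]
5. Engineer goes to the lab module with sample F and sample M.  [the storage bay: sample C | the lab module: sample F, sample H, sample M, sample N, sample Q]
6. Engineer goes back to the storage bay with sample Q.  [the storage bay: sample C, sample Q | the lab module: sample F, sample H, sample M, sample N]
7. Engineer goes to the lab module with sample C and sample Q.  [the storage bay: — | the lab module: sample C, sample F, sample H, sample M, sample N, sample Q]

7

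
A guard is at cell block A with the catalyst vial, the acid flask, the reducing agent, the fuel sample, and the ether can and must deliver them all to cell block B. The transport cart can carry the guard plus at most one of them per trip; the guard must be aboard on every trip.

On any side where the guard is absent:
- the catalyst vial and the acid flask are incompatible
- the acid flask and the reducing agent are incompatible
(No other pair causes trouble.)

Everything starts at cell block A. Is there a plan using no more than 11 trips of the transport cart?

Yes — this plan uses 11 crossings (≤ 11):
1. Guard goes to cell block B with the acid flask.  [cell block A: the catalyst vial, the ether can, the fuel sample, the reducing agent | cell block B: the acid flask]
2. Guard goes back to cell block A alone.  [cell block A: the catalyst vial, the ether can, the fuel sample, the reducing agent | cell block B: the acid flask]
3. Guard goes to cell block B with the catalyst vial.  [cell block A: the ether can, the fuel sample, the reducing agent | cell block B: the acid flask, the catalyst vial]
4. Guard goes back to cell block A with the acid flask.  [cell block A: the acid flask, the ether can, the fuel sample, the reducing agent | cell block B: the catalyst vial]
5. Guard goes to cell block B with the reducing agent.  [cell block A: the acid flask, the ether can, the fuel sample | cell block B: the catalyst vial, the reducing agent]
6. Guard goes back to cell block A alone.  [cell block A: the acid flask, the ether can, the fuel sample | cell block B: the catalyst vial, the reducing agent]
7. Guard goes to cell block B with the fuel sample.  [cell block A: the acid flask, the ether can | cell block B: the catalyst vial, the fuel sample, the reducing agent]
8. Guard goes back to cell block A alone.  [cell block A: the acid flask, the ether can | cell block B: the catalyst vial, the fuel sample, the reducing agent]
9. Guard goes to cell block B with the ether can.  [cell block A: the acid flask | cell block B: the catalyst vial, the ether can, the fuel sample, the reducing agent]
10. Guard goes back to cell block A alone.  [cell block A: the acid flask | cell block B: the catalyst vial, the ether can, the fuel sample, the reducing agent]
11. Guard goes to cell block B with the acid flask.  [cell block A: — | cell block B: the acid flask, the catalyst vial, the ether can, the fuel sample, the reducing agent]

Yes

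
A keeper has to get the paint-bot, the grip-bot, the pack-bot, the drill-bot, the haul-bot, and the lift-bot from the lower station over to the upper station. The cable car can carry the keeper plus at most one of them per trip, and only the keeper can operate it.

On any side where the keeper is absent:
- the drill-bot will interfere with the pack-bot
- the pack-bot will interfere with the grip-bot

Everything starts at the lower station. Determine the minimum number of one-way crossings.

Counting alone: the keeper can take at most 1 across per trip to the upper station, so moving all 6 needs at least 6 loaded trips out, with a return between consecutive ones — at least 11 crossings.
The safety rule pushes this higher. Following every safe sequence of crossings, the most of the 6 that can be at the upper station as the cable car arrives there on crossing 11 is 5 — never all 6.
So no plan with fewer than 13 crossings exists, and this one achieves 13:
1. Keeper goes to the upper station with the pack-bot.
2. Keeper goes back to the lower station alone.
3. Keeper goes to the upper station with the paint-bot.
4. Keeper goes back to the lower station alone.
5. Keeper goes to the upper station with the grip-bot.
6. Keeper goes back to the lower station with the pack-bot.
7. Keeper goes to the upper station with the drill-bot.
8. Keeper goes back to the lower station alone.
9. Keeper goes to the upper station with the haul-bot.
10. Keeper goes back to the lower station alone.
11. Keeper goes to the upper station with the lift-bot.
12. Keeper goes back to the lower station alone.
13. Keeper goes to the upper station with the pack-bot.

13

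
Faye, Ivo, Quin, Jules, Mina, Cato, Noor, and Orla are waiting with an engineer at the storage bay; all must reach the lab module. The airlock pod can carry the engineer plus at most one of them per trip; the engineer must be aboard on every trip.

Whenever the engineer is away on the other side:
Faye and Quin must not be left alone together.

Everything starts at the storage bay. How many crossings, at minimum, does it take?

15

Counting alone: the engineer can take at most 1 across per trip to the lab module, so moving all 8 needs at least 8 loaded trips out, with a return between consecutive ones — at least 15 crossings.
The plan below uses exactly 15 crossings, so it is optimal:
1. Engineer goes to the lab module with Faye.  [the storage bay: Cato, Ivo, Jules, Mina, Noor, Orla, Quin | the lab module: Faye]
2. Engineer goes back to the storage bay alone.  [the storage bay: Cato, Ivo, Jules, Mina, Noor, Orla, Quin | the lab module: Faye]
3. Engineer goes to the lab module with Ivo.  [the storage bay: Cato, Jules, Mina, Noor, Orla, Quin | the lab module: Faye, Ivo]
4. Engineer goes back to the storage bay alone.  [the storage bay: Cato, Jules, Mina, Noor, Orla, Quin | the lab module: Faye, Ivo]
5. Engineer goes to the lab module with Jules.  [the storage bay: Cato, Mina, Noor, Orla, Quin | the lab module: Faye, Ivo, Jules]
6. Engineer goes back to the storage bay alone.  [the storage bay: Cato, Mina, Noor, Orla, Quin | the lab module: Faye, Ivo, Jules]
7. Engineer goes to the lab module with Mina.  [the storage bay: Cato, Noor, Orla, Quin | the lab module: Faye, Ivo, Jules, Mina]
8. Engineer goes back to the storage bay alone.  [the storage bay: Cato, Noor, Orla, Quin | the lab module: Faye, Ivo, Jules, Mina]
9. Engineer goes to the lab module with Cato.  [the storage bay: Noor, Orla, Quin | the lab module: Cato, Faye, Ivo, Jules, Mina]
10. Engineer goes back to the storage bay alone.  [the storage bay: Noor, Orla, Quin | the lab module: Cato, Faye, Ivo, Jules, Mina]
11. Engineer goes to the lab module with Noor.  [the storage bay: Orla, Quin | the lab module: Cato, Faye, Ivo, Jules, Mina, Noor]
12. Engineer goes back to the storage bay alone.  [the storage bay: Orla, Quin | the lab module: Cato, Faye, Ivo, Jules, Mina, Noor]
13. Engineer goes to the lab module with Orla.  [the storage bay: Quin | the lab module: Cato, Faye, Ivo, Jules, Mina, Noor, Orla]
14. Engineer goes back to the storage bay alone.  [the storage bay: Quin | the lab module: Cato, Faye, Ivo, Jules, Mina, Noor, Orla]
15. Engineer goes to the lab module with Quin.  [the storage bay: — | the lab module: Cato, Faye, Ivo, Jules, Mina, Noor, Orla, Quin]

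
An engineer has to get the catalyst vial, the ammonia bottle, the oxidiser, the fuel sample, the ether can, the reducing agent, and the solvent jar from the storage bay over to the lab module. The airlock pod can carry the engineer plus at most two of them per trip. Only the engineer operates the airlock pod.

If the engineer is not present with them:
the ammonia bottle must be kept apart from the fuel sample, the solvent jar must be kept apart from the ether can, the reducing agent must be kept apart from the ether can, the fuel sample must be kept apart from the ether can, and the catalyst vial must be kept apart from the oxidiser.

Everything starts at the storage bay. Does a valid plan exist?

No

Whatever the first load, the items left behind include a forbidden pair without the engineer. No opening move is safe, so no plan exists.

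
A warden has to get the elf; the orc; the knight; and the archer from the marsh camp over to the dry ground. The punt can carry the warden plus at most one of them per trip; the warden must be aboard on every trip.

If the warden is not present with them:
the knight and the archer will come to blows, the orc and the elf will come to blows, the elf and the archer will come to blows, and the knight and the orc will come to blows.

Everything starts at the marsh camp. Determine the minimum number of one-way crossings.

impossible

Whatever the first load, the items left behind include a forbidden pair without the warden. No opening move is safe, so no plan exists.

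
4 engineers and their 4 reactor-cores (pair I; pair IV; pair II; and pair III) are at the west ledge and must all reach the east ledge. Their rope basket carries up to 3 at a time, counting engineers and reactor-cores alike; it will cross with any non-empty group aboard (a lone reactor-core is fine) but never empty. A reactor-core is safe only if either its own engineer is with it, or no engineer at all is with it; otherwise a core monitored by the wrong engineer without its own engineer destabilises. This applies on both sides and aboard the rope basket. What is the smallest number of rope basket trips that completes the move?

Counting alone: each trip to the east ledge takes at most 3 across and each return brings at least 1 back, so after t trips out (and t−1 returns) at most 3t − (t−1) of the 8 are across; that first reaches 8 at t = 4, so at least 7 crossings are needed.
The safety rule pushes this higher. Following every safe sequence of crossings, the most of the 8 that can be at the east ledge as the rope basket arrives there on crossing 7 is 7 — never all 8.
So no plan with fewer than 9 crossings exists, and this one achieves 9:
1. engineer I and reactor-core I cross → the east ledge.
2. engineer I crosses ← the west ledge.
3. engineer I, engineer IV, and reactor-core IV cross → the east ledge.
4. engineer I and reactor-core I cross ← the west ledge.
5. engineer I, engineer II, and engineer III cross → the east ledge.
6. reactor-core IV crosses ← the west ledge.
7. reactor-core I and reactor-core IV cross → the east ledge.
8. reactor-core I crosses ← the west ledge.
9. reactor-core I, reactor-core II, and reactor-core III cross → the east ledge.

9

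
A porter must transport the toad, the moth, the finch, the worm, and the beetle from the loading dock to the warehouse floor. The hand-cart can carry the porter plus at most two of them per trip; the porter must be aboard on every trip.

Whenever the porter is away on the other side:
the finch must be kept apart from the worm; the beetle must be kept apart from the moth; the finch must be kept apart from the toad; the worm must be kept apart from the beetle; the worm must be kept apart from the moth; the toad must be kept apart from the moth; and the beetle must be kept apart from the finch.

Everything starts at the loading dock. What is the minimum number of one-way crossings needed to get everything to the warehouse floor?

impossible

Whatever the first load, the items left behind include a forbidden pair without the porter. No opening move is safe, so no plan exists.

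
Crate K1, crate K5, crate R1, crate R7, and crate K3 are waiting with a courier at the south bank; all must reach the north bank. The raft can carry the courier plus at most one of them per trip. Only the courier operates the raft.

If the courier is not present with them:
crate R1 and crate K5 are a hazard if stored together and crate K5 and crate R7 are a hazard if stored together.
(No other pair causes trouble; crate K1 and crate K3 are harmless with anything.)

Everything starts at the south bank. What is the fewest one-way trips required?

Counting alone: the courier can take at most 1 across per trip to the north bank, so moving all 5 needs at least 5 loaded trips out, with a return between consecutive ones — at least 9 crossings.
The safety rule pushes this higher. Following every safe sequence of crossings, the most of the 5 that can be at the north bank as the raft arrives there on crossing 9 is 4 — never all 5.
So no plan with fewer than 11 crossings exists, and this one achieves 11:
1. Courier goes to the north bank with crate K5.
2. Courier goes back to the south bank alone.
3. Courier goes to the north bank with crate K1.
4. Courier goes back to the south bank alone.
5. Courier goes to the north bank with crate R1.
6. Courier goes back to the south bank with crate K5.
7. Courier goes to the north bank with crate R7.
8. Courier goes back to the south bank alone.
9. Courier goes to the north bank with crate K3.
10. Courier goes back to the south bank alone.
11. Courier goes to the north bank with crate K5.

11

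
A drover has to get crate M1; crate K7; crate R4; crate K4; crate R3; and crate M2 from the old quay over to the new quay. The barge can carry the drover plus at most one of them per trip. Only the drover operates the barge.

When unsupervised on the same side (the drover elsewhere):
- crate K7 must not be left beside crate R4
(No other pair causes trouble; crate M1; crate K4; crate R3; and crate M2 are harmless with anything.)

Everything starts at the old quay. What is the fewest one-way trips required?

Counting alone: the drover can take at most 1 across per trip to the new quay, so moving all 6 needs at least 6 loaded trips out, with a return between consecutive ones — at least 11 crossings.
The plan below uses exactly 11 crossings, so it is optimal:
1. Drover goes to the new quay with crate K7.
2. Drover goes back to the old quay alone.
3. Drover goes to the new quay with crate M1.
4. Drover goes back to the old quay alone.
5. Drover goes to the new quay with crate K4.
6. Drover goes back to the old quay alone.
7. Drover goes to the new quay with crate R3.
8. Drover goes back to the old quay alone.
9. Drover goes to the new quay with crate M2.
10. Drover goes back to the old quay alone.
11. Drover goes to the new quay with crate R4.

11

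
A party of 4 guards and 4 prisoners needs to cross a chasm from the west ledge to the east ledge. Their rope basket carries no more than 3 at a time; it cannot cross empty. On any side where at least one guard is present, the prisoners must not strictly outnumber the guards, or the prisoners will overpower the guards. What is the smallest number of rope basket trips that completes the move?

Counting alone: each trip to the east ledge takes at most 3 across and each return brings at least 1 back, so after t trips out (and t−1 returns) at most 3t − (t−1) of the 8 are across; that first reaches 8 at t = 4, so at least 7 crossings are needed.
The safety rule pushes this higher. Following every safe sequence of crossings, the most of the 8 that can be at the east ledge as the rope basket arrives there on crossing 7 is 7 — never all 8.
So no plan with fewer than 9 crossings exists, and this one achieves 9:
1. 2 prisoners → the east ledge.  (the west ledge: 4G 2P; the east ledge: 0G 2P)
2. 1 prisoner ← the west ledge.  (the west ledge: 4G 3P; the east ledge: 0G 1P)
3. 3 prisoners → the east ledge.  (the west ledge: 4G 0P; the east ledge: 0G 4P)
4. 1 prisoner ← the west ledge.  (the west ledge: 4G 1P; the east ledge: 0G 3P)
5. 3 guards → the east ledge.  (the west ledge: 1G 1P; the east ledge: 3G 3P)
6. 1 guard and 1 prisoner ← the west ledge.  (the west ledge: 2G 2P; the east ledge: 2G 2P)
7. 2 guards → the east ledge.  (the west ledge: 0G 2P; the east ledge: 4G 2P)
8. 1 prisoner ← the west ledge.  (the west ledge: 0G 3P; the east ledge: 4G 1P)
9. 3 prisoners → the east ledge.  (the west ledge: 0G 0P; the east ledge: 4G 4P)

9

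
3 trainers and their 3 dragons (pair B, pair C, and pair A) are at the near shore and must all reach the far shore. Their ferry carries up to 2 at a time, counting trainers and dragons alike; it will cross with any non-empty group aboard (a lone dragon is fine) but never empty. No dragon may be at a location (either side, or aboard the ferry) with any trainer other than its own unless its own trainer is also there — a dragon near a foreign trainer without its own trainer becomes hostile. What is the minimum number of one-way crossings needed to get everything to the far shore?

Counting alone: each trip to the far shore takes at most 2 across and each return brings at least 1 back, so after t trips out (and t−1 returns) at most 2t − (t−1) of the 6 are across; that first reaches 6 at t = 5, so at least 9 crossings are needed.
The safety rule pushes this higher. Following every safe sequence of crossings, the most of the 6 that can be at the far shore as the ferry arrives there on crossing 9 is 5 — never all 6.
So no plan with fewer than 11 crossings exists, and this one achieves 11:
1. dragon B and trainer B cross → the far shore.
2. trainer B crosses ← the near shore.
3. dragon A and dragon C cross → the far shore.
4. dragon B crosses ← the near shore.
5. trainer A and trainer C cross → the far shore.
6. dragon C and trainer C cross ← the near shore.
7. trainer B and trainer C cross → the far shore.
8. dragon A crosses ← the near shore.
9. dragon B and dragon C cross → the far shore.
10. trainer A crosses ← the near shore.
11. dragon A and trainer A cross → the far shore.

11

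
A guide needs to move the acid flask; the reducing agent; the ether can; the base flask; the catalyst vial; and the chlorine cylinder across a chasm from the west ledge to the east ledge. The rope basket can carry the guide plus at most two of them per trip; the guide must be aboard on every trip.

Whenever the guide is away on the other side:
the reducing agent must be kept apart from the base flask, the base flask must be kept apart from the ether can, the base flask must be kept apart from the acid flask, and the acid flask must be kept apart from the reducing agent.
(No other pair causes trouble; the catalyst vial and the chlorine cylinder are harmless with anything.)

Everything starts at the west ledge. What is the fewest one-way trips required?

9

Counting alone: the guide can take at most 2 across per trip to the east ledge, so moving all 6 needs at least 3 loaded trips out, with a return between consecutive ones — at least 5 crossings.
The safety rule pushes this higher. Following every safe sequence of crossings, the most of the 6 that can be at the east ledge as the rope basket arrives there on crossings 5, 7 is 4, 5 respectively — never all 6.
So no plan with fewer than 9 crossings exists, and this one achieves 9:
1. Guide goes to the east ledge with the acid flask and the base flask.
2. Guide goes back to the west ledge with the acid flask.
3. Guide goes to the east ledge with the acid flask and the ether can.
4. Guide goes back to the west ledge with the base flask.
5. Guide goes to the east ledge with the catalyst vial and the reducing agent.
6. Guide goes back to the west ledge with the acid flask.
7. Guide goes to the east ledge with the acid flask and the chlorine cylinder.
8. Guide goes back to the west ledge with the acid flask.
9. Guide goes to the east ledge with the acid flask and the base flask.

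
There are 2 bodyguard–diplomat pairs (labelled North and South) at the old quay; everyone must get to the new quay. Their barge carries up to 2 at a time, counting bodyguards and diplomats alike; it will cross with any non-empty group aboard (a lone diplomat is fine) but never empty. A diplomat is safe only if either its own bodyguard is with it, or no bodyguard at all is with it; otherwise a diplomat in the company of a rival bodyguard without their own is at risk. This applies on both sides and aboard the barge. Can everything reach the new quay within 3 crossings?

No

Counting alone: each trip to the new quay takes at most 2 across and each return brings at least 1 back, so after t trips out (and t−1 returns) at most 2t − (t−1) of the 4 are across; that first reaches 4 at t = 3, so at least 5 crossings are needed.
Since 3 < 5, 3 crossings cannot be enough. (The shortest complete plan in fact takes 5:)
1. bodyguard North and diplomat North cross → the new quay.
2. bodyguard North crosses ← the old quay.
3. bodyguard North and bodyguard South cross → the new quay.
4. bodyguard South crosses ← the old quay.
5. bodyguard South and diplomat South cross → the new quay.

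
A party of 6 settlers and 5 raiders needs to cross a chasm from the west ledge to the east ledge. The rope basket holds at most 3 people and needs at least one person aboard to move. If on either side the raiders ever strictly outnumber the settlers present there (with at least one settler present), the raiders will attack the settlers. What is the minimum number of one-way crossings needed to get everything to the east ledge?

9

Counting alone: each trip to the east ledge takes at most 3 across and each return brings at least 1 back, so after t trips out (and t−1 returns) at most 3t − (t−1) of the 11 are across; that first reaches 11 at t = 5, so at least 9 crossings are needed.
The plan below uses exactly 9 crossings, so it is optimal:
1. 3 raiders → the east ledge.  (the west ledge: 6S 2R; the east ledge: 0S 3R)
2. 1 raider ← the west ledge.  (the west ledge: 6S 3R; the east ledge: 0S 2R)
3. 3 settlers → the east ledge.  (the west ledge: 3S 3R; the east ledge: 3S 2R)
4. 1 settler ← the west ledge.  (the west ledge: 4S 3R; the east ledge: 2S 2R)
5. 2 settlers and 1 raider → the east ledge.  (the west ledge: 2S 2R; the east ledge: 4S 3R)
6. 1 settler ← the west ledge.  (the west ledge: 3S 2R; the east ledge: 3S 3R)
7. 2 settlers and 1 raider → the east ledge.  (the west ledge: 1S 1R; the east ledge: 5S 4R)
8. 1 settler ← the west ledge.  (the west ledge: 2S 1R; the east ledge: 4S 4R)
9. 2 settlers and 1 raider → the east ledge.  (the west ledge: 0S 0R; the east ledge: 6S 5R)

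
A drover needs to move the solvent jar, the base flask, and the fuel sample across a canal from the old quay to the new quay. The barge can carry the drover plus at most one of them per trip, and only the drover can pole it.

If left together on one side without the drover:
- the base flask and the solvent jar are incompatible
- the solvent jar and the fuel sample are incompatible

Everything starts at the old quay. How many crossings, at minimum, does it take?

Counting alone: the drover can take at most 1 across per trip to the new quay, so moving all 3 needs at least 3 loaded trips out, with a return between consecutive ones — at least 5 crossings.
The safety rule pushes this higher. Following every safe sequence of crossings, the most of the 3 that can be at the new quay as the barge arrives there on crossing 5 is 2 — never all 3.
So no plan with fewer than 7 crossings exists, and this one achieves 7:
1. Drover goes to the new quay with the solvent jar.  [the old quay: the base flask, the fuel sample | the new quay: the solvent jar]
2. Drover goes back to the old quay alone.  [the old quay: the base flask, the fuel sample | the new quay: the solvent jar]
3. Drover goes to the new quay with the base flask.  [the old quay: the fuel sample | the new quay: the base flask, the solvent jar]
4. Drover goes back to the old quay with the solvent jar.  [the old quay: the fuel sample, the solvent jar | the new quay: the base flask]
5. Drover goes to the new quay with the fuel sample.  [the old quay: the solvent jar | the new quay: the base flask, the fuel sample]
6. Drover goes back to the old quay alone.  [the old quay: the solvent jar | the new quay: the base flask, the fuel sample]
7. Drover goes to the new quay with the solvent jar.  [the old quay: — | the new quay: the base flask, the fuel sample, the solvent jar]

7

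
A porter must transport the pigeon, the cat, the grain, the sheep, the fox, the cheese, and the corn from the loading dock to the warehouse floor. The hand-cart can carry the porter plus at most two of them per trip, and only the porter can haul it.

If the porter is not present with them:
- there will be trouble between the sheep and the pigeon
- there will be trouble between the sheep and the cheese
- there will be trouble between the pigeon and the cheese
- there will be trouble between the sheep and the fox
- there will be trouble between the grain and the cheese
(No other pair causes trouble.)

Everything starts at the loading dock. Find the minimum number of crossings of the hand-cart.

11

Counting alone: the porter can take at most 2 across per trip to the warehouse floor, so moving all 7 needs at least 4 loaded trips out, with a return between consecutive ones — at least 7 crossings.
The safety rule pushes this higher. Following every safe sequence of crossings, the most of the 7 that can be at the warehouse floor as the hand-cart arrives there on crossings 7, 9 is 5, 6 respectively — never all 7.
So no plan with fewer than 11 crossings exists, and this one achieves 11:
1. Porter goes to the warehouse floor with the cheese and the sheep.  [the loading dock: the cat, the corn, the fox, the grain, the pigeon | the warehouse floor: the cheese, the sheep]
2. Porter goes back to the loading dock with the sheep.  [the loading dock: the cat, the corn, the fox, the grain, the pigeon, the sheep | the warehouse floor: the cheese]
3. Porter goes to the warehouse floor with the fox and the pigeon.  [the loading dock: the cat, the corn, the grain, the sheep | the warehouse floor: the cheese, the fox, the pigeon]
4. Porter goes back to the loading dock with the pigeon.  [the loading dock: the cat, the corn, the grain, the pigeon, the sheep | the warehouse floor: the cheese, the fox]
5. Porter goes to the warehouse floor with the cat and the pigeon.  [the loading dock: the corn, the grain, the sheep | the warehouse floor: the cat, the cheese, the fox, the pigeon]
6. Porter goes back to the loading dock with the pigeon.  [the loading dock: the corn, the grain, the pigeon, the sheep | the warehouse floor: the cat, the cheese, the fox]
7. Porter goes to the warehouse floor with the grain and the pigeon.  [the loading dock: the corn, the sheep | the warehouse floor: the cat, the cheese, the fox, the grain, the pigeon]
8. Porter goes back to the loading dock with the cheese.  [the loading dock: the cheese, the corn, the sheep | the warehouse floor: the cat, the fox, the grain, the pigeon]
9. Porter goes to the warehouse floor with the corn and the sheep.  [the loading dock: the cheese | the warehouse floor: the cat, the corn, the fox, the grain, the pigeon, the sheep]
10. Porter goes back to the loading dock with the sheep.  [the loading dock: the cheese, the sheep | the warehouse floor: the cat, the corn, the fox, the grain, the pigeon]
11. Porter goes to the warehouse floor with the cheese and the sheep.  [the loading dock: — | the warehouse floor: the cat, the cheese, the corn, the fox, the grain, the pigeon, the sheep]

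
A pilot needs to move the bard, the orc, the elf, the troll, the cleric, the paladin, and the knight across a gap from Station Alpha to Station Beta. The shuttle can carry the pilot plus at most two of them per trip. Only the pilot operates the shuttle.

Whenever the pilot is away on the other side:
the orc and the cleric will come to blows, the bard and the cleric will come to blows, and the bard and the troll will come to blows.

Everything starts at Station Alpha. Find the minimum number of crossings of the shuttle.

7

Counting alone: the pilot can take at most 2 across per trip to Station Beta, so moving all 7 needs at least 4 loaded trips out, with a return between consecutive ones — at least 7 crossings.
The plan below uses exactly 7 crossings, so it is optimal:
1. Pilot goes to Station Beta with the bard and the orc.
2. Pilot goes back to Station Alpha alone.
3. Pilot goes to Station Beta with the elf.
4. Pilot goes back to Station Alpha alone.
5. Pilot goes to Station Beta with the knight and the paladin.
6. Pilot goes back to Station Alpha alone.
7. Pilot goes to Station Beta with the cleric and the troll.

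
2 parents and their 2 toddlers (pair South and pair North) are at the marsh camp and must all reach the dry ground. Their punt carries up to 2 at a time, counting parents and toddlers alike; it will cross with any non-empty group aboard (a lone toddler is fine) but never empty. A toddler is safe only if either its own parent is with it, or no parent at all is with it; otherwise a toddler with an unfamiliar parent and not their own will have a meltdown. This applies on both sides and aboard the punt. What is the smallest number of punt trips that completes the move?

Counting alone: each trip to the dry ground takes at most 2 across and each return brings at least 1 back, so after t trips out (and t−1 returns) at most 2t − (t−1) of the 4 are across; that first reaches 4 at t = 3, so at least 5 crossings are needed.
The plan below uses exactly 5 crossings, so it is optimal:
1. parent South and toddler South cross → the dry ground.
2. parent South crosses ← the marsh camp.
3. parent North and parent South cross → the dry ground.
4. parent North crosses ← the marsh camp.
5. parent North and toddler North cross → the dry ground.

5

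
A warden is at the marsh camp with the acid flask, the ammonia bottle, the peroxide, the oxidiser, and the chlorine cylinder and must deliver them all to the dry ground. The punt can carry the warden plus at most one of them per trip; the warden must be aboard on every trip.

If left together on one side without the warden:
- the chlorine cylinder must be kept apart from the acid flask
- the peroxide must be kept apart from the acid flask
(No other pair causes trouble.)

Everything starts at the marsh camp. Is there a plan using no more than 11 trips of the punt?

Yes

Yes — this plan uses 11 crossings (≤ 11):
1. Warden goes to the dry ground with the acid flask.  [the marsh camp: the ammonia bottle, the chlorine cylinder, the oxidiser, the peroxide | the dry ground: the acid flask]
2. Warden goes back to the marsh camp alone.  [the marsh camp: the ammonia bottle, the chlorine cylinder, the oxidiser, the peroxide | the dry ground: the acid flask]
3. Warden goes to the dry ground with the ammonia bottle.  [the marsh camp: the chlorine cylinder, the oxidiser, the peroxide | the dry ground: the acid flask, the ammonia bottle]
4. Warden goes back to the marsh camp alone.  [the marsh camp: the chlorine cylinder, the oxidiser, the peroxide | the dry ground: the acid flask, the ammonia bottle]
5. Warden goes to the dry ground with the peroxide.  [the marsh camp: the chlorine cylinder, the oxidiser | the dry ground: the acid flask, the ammonia bottle, the peroxide]
6. Warden goes back to the marsh camp with the acid flask.  [the marsh camp: the acid flask, the chlorine cylinder, the oxidiser | the dry ground: the ammonia bottle, the peroxide]
7. Warden goes to the dry ground with the chlorine cylinder.  [the marsh camp: the acid flask, the oxidiser | the dry ground: the ammonia bottle, the chlorine cylinder, the peroxide]
8. Warden goes back to the marsh camp alone.  [the marsh camp: the acid flask, the oxidiser | the dry ground: the ammonia bottle, the chlorine cylinder, the peroxide]
9. Warden goes to the dry ground with the oxidiser.  [the marsh camp: the acid flask | the dry ground: the ammonia bottle, the chlorine cylinder, the oxidiser, the peroxide]
10. Warden goes back to the marsh camp alone.  [the marsh camp: the acid flask | the dry ground: the ammonia bottle, the chlorine cylinder, the oxidiser, the peroxide]
11. Warden goes to the dry ground with the acid flask.  [the marsh camp: — | the dry ground: the acid flask, the ammonia bottle, the chlorine cylinder, the oxidiser, the peroxide]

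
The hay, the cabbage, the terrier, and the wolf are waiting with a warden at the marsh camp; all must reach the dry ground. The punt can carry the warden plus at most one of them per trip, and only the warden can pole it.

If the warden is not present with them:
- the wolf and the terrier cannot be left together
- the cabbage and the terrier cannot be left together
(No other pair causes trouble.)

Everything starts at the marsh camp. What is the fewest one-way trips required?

9

Counting alone: the warden can take at most 1 across per trip to the dry ground, so moving all 4 needs at least 4 loaded trips out, with a return between consecutive ones — at least 7 crossings.
The safety rule pushes this higher. Following every safe sequence of crossings, the most of the 4 that can be at the dry ground as the punt arrives there on crossing 7 is 3 — never all 4.
So no plan with fewer than 9 crossings exists, and this one achieves 9:
1. Warden goes to the dry ground with the terrier.  [the marsh camp: the cabbage, the hay, the wolf | the dry ground: the terrier]
2. Warden goes back to the marsh camp alone.  [the marsh camp: the cabbage, the hay, the wolf | the dry ground: the terrier]
3. Warden goes to the dry ground with the hay.  [the marsh camp: the cabbage, the wolf | the dry ground: the hay, the terrier]
4. Warden goes back to the marsh camp alone.  [the marsh camp: the cabbage, the wolf | the dry ground: the hay, the terrier]
5. Warden goes to the dry ground with the cabbage.  [the marsh camp: the wolf | the dry ground: the cabbage, the hay, the terrier]
6. Warden goes back to the marsh camp with the terrier.  [the marsh camp: the terrier, the wolf | the dry ground: the cabbage, the hay]
7. Warden goes to the dry ground with the wolf.  [the marsh camp: the terrier | the dry ground: the cabbage, the hay, the wolf]
8. Warden goes back to the marsh camp alone.  [the marsh camp: the terrier | the dry ground: the cabbage, the hay, the wolf]
9. Warden goes to the dry ground with the terrier.  [the marsh camp: — | the dry ground: the cabbage, the hay, the terrier, the wolf]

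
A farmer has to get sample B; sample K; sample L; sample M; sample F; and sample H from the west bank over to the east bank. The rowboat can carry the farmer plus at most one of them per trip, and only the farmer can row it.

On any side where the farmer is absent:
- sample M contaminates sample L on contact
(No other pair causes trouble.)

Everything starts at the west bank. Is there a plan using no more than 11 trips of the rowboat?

Yes — this plan uses 11 crossings (≤ 11):
1. Farmer goes to the east bank with sample L.  [the west bank: sample B, sample F, sample H, sample K, sample M | the east bank: sample L]
2. Farmer goes back to the west bank alone.  [the west bank: sample B, sample F, sample H, sample K, sample M | the east bank: sample L]
3. Farmer goes to the east bank with sample B.  [the west bank: sample F, sample H, sample K, sample M | the east bank: sample B, sample L]
4. Farmer goes back to the west bank alone.  [the west bank: sample F, sample H, sample K, sample M | the east bank: sample B, sample L]
5. Farmer goes to the east bank with sample K.  [the west bank: sample F, sample H, sample M | the east bank: sample B, sample K, sample L]
6. Farmer goes back to the west bank alone.  [the west bank: sample F, sample H, sample M | the east bank: sample B, sample K, sample L]
7. Farmer goes to the east bank with sample F.  [the west bank: sample H, sample M | the east bank: sample B, sample F, sample K, sample L]
8. Farmer goes back to the west bank alone.  [the west bank: sample H, sample M | the east bank: sample B, sample F, sample K, sample L]
9. Farmer goes to the east bank with sample H.  [the west bank: sample M | the east bank: sample B, sample F, sample H, sample K, sample L]
10. Farmer goes back to the west bank alone.  [the west bank: sample M | the east bank: sample B, sample F, sample H, sample K, sample L]
11. Farmer goes to the east bank with sample M.  [the west bank: — | the east bank: sample B, sample F, sample H, sample K, sample L, sample M]

Yes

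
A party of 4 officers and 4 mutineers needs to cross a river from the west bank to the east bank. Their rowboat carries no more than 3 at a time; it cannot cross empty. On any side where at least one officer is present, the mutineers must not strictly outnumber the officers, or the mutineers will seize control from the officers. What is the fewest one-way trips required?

Counting alone: each trip to the east bank takes at most 3 across and each return brings at least 1 back, so after t trips out (and t−1 returns) at most 3t − (t−1) of the 8 are across; that first reaches 8 at t = 4, so at least 7 crossings are needed.
The safety rule pushes this higher. Following every safe sequence of crossings, the most of the 8 that can be at the east bank as the rowboat arrives there on crossing 7 is 7 — never all 8.
So no plan with fewer than 9 crossings exists, and this one achieves 9:
1. 2 mutineers → the east bank.  (the west bank: 4O 2M; the east bank: 0O 2M)
2. 1 mutineer ← the west bank.  (the west bank: 4O 3M; the east bank: 0O 1M)
3. 3 mutineers → the east bank.  (the west bank: 4O 0M; the east bank: 0O 4M)
4. 1 mutineer ← the west bank.  (the west bank: 4O 1M; the east bank: 0O 3M)
5. 3 officers → the east bank.  (the west bank: 1O 1M; the east bank: 3O 3M)
6. 1 officer and 1 mutineer ← the west bank.  (the west bank: 2O 2M; the east bank: 2O 2M)
7. 2 officers → the east bank.  (the west bank: 0O 2M; the east bank: 4O 2M)
8. 1 mutineer ← the west bank.  (the west bank: 0O 3M; the east bank: 4O 1M)
9. 3 mutineers → the east bank.  (the west bank: 0O 0M; the east bank: 4O 4M)

9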